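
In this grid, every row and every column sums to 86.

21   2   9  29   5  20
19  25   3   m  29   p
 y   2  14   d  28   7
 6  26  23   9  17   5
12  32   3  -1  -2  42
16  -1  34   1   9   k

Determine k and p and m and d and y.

Row 6 has 16 − 1 + 34 + 1 + 9 = 59; the blank must be 86 − 59 = 27.
Column 6 has 20 + 7 + 5 + 42 + 27 = 101; the blank must be 86 − 101 = -15.
Column 1 has 21 + 19 + 6 + 12 + 16 = 74; the blank must be 86 − 74 = 12.
Row 3 has 12 + 2 + 14 + 28 + 7 = 63; the blank must be 86 − 63 = 23.
Row 2 has 19 + 25 + 3 + 29 − 15 = 61; the blank must be 86 − 61 = 25.

k = 27, p = -15, m = 25, d = 23, y = 12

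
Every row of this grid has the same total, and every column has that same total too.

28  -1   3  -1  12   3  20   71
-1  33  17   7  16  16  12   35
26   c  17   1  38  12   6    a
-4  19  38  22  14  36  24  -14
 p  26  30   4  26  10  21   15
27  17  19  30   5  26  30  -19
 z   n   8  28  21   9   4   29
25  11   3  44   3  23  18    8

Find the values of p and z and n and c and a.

Rows 1 and 2 both sum to 135, so that's the common total.
Row 5 has 26 + 30 + 4 + 26 + 10 + 21 + 15 = 132; the blank must be 135 − 132 = 3.
Column 8 has 71 + 35 − 14 + 15 − 19 + 29 + 8 = 125; the blank must be 135 − 125 = 10.
Row 3 has 26 + 17 + 1 + 38 + 12 + 6 + 10 = 110; the blank must be 135 − 110 = 25.
Column 2 has -1 + 33 + 25 + 19 + 26 + 17 + 11 = 130; the blank must be 135 − 130 = 5.
Row 7 has 5 + 8 + 28 + 21 + 9 + 4 + 29 = 104; the blank must be 135 − 104 = 31.

p = 3, z = 31, n = 5, c = 25, a = 10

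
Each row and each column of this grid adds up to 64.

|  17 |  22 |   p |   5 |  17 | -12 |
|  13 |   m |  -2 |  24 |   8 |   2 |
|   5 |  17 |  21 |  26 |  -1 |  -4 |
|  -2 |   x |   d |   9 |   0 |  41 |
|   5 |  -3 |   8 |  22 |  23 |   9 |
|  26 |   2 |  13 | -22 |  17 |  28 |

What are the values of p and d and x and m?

Row 1: 17 + 22 + 5 + 17 − 12 = 49, so its missing entry is 64 − 49 = 15.
Column 3: 15 − 2 + 21 + 8 + 13 = 55, so its missing entry is 64 − 55 = 9.
Row 4: -2 + 9 + 9 + 0 + 41 = 57, so its missing entry is 64 − 57 = 7.
Row 2: 13 − 2 + 24 + 8 + 2 = 45, so its missing entry is 64 − 45 = 19.

p = 15, d = 9, x = 7, m = 19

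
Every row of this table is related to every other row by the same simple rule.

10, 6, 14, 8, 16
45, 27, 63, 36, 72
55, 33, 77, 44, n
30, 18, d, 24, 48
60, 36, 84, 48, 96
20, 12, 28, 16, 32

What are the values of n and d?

n = 88, d = 42

Each row is a constant multiple of every other row — this is a multiplication table with the headers hidden.
Row 3 is 44/8 = 11/2 times row 1, so its entry in column 5 is 16 × 11/2 = 88.
Row 4 is 24/8 = 3/1 times row 1, so its entry in column 3 is 14 × 3/1 = 42.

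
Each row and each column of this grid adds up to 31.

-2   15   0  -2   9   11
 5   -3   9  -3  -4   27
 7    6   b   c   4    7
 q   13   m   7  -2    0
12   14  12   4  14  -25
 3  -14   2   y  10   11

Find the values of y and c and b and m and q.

Column 1: -2 + 5 + 7 + 12 + 3 = 25, so its missing entry is 31 − 25 = 6.
Row 6: 3 − 14 + 2 + 10 + 11 = 12, so its missing entry is 31 − 12 = 19.
Column 4: -2 − 3 + 7 + 4 + 19 = 25, so its missing entry is 31 − 25 = 6.
Row 3: 7 + 6 + 6 + 4 + 7 = 30, so its missing entry is 31 − 30 = 1.
Row 4: 6 + 13 + 7 − 2 + 0 = 24, so its missing entry is 31 − 24 = 7.

y = 19, c = 6, b = 1, m = 7, q = 6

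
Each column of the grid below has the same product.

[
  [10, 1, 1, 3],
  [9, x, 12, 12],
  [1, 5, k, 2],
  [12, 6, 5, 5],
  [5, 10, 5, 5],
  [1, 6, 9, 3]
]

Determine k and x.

k = 2, x = 3

Columns 1 and 4 each multiply to 5400, so every column has product 5400.
Column 3: 1×12×5×5×9 = 2700, so the missing entry is 5400 ÷ 2700 = 2.
Column 2: 1×5×6×10×6 = 1800, so the missing entry is 5400 ÷ 1800 = 3.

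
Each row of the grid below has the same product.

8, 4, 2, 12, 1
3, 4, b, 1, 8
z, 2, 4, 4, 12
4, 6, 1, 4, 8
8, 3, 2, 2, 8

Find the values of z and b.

z = 2, b = 8

Rows 1 and 4 each multiply to 768, so every row has product 768.
Row 3: 2×4×4×12 = 384, so the missing entry is 768 ÷ 384 = 2.
Row 2: 3×4×1×8 = 96, so the missing entry is 768 ÷ 96 = 8.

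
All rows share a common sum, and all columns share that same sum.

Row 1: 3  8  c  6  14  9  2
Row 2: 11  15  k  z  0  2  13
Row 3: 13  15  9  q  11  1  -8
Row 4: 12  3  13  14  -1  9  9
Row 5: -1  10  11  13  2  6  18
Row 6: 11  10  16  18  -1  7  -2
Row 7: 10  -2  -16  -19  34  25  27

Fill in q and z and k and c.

q = 18, z = 9, k = 9, c = 17

Rows 4 and 5 both sum to 59, so that's the common total.
Row 3 has 13 + 15 + 9 + 11 + 1 − 8 = 41; the blank must be 59 − 41 = 18.
Row 1 has 3 + 8 + 6 + 14 + 9 + 2 = 42; the blank must be 59 − 42 = 17.
Column 3 has 17 + 9 + 13 + 11 + 16 − 16 = 50; the blank must be 59 − 50 = 9.
Row 2 has 11 + 15 + 9 + 0 + 2 + 13 = 50; the blank must be 59 − 50 = 9.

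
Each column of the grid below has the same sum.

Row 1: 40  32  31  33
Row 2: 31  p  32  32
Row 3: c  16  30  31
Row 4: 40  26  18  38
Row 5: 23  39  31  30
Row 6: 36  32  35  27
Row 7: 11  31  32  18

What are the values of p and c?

p = 33, c = 28

The complete columns each total 209.
Column 2 is missing 209 − 176 = 33 (since 32 + 16 + 26 + 39 + 32 + 31 = 176).
Column 1 is missing 209 − 181 = 28 (since 40 + 31 + 40 + 23 + 36 + 11 = 181).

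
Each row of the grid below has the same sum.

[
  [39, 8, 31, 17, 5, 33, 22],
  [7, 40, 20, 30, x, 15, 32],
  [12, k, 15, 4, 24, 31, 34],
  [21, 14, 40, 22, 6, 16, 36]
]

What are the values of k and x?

Row 1 sums to 155 and so does row 4; that's the common total.
In row 3 the known cells total 120, leaving 155 − 120 = 35.
In row 2 the known cells total 144, leaving 155 − 144 = 11.

k = 35, x = 11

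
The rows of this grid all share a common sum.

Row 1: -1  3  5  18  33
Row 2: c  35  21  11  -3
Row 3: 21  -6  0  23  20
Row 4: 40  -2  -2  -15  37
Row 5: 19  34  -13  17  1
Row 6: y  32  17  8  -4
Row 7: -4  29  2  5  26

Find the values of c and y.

Row 4 sums to 58 and so does row 7; that's the common total.
In row 2 the known cells total 64, leaving 58 − 64 = -6.
In row 6 the known cells total 53, leaving 58 − 53 = 5.

c = -6, y = 5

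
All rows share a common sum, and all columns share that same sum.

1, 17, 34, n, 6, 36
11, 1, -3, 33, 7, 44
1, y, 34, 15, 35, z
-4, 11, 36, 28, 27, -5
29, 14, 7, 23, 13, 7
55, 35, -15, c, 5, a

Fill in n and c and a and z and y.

n = -1, c = -5, a = 18, z = -7, y = 15

Rows 2 and 4 both sum to 93, so that's the common total.
Column 2: 17 + 1 + 11 + 14 + 35 = 78, so its missing entry is 93 − 78 = 15.
Row 1: 1 + 17 + 34 + 6 + 36 = 94, so its missing entry is 93 − 94 = -1.
Column 4: -1 + 33 + 15 + 28 + 23 = 98, so its missing entry is 93 − 98 = -5.
Row 6: 55 + 35 − 15 − 5 + 5 = 75, so its missing entry is 93 − 75 = 18.
Row 3: 1 + 15 + 34 + 15 + 35 = 100, so its missing entry is 93 − 100 = -7.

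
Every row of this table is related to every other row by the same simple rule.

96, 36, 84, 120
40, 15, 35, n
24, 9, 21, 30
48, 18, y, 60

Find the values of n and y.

Each row is a constant multiple of every other row — this is a multiplication table with the headers hidden.
Row 2 is 15/36 = 5/12 times row 1, so its entry in column 4 is 120 × 5/12 = 50.
Row 4 is 18/36 = 1/2 times row 1, so its entry in column 3 is 84 × 1/2 = 42.

n = 50, y = 42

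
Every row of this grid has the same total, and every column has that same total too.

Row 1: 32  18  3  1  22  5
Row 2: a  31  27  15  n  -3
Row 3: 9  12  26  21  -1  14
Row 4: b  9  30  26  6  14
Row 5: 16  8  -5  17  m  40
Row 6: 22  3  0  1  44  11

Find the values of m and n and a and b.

m = 5, n = 5, a = 6, b = -4

Rows 1 and 3 both sum to 81, so that's the common total.
Row 5: 16 + 8 − 5 + 17 + 40 = 76, so its missing entry is 81 − 76 = 5.
Column 5: 22 − 1 + 6 + 5 + 44 = 76, so its missing entry is 81 − 76 = 5.
Row 2: 31 + 27 + 15 + 5 − 3 = 75, so its missing entry is 81 − 75 = 6.
Row 4: 9 + 30 + 26 + 6 + 14 = 85, so its missing entry is 81 − 85 = -4.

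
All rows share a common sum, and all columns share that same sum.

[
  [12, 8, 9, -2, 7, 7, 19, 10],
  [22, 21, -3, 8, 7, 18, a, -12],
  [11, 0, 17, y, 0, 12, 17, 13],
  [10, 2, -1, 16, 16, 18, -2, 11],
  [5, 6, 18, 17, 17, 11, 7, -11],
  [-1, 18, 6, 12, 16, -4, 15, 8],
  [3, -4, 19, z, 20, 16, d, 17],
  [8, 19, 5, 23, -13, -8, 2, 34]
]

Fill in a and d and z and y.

Rows 1 and 4 both sum to 70, so that's the common total.
Row 2: 22 + 21 − 3 + 8 + 7 + 18 − 12 = 61, so its missing entry is 70 − 61 = 9.
Column 7: 19 + 9 + 17 − 2 + 7 + 15 + 2 = 67, so its missing entry is 70 − 67 = 3.
Row 7: 3 − 4 + 19 + 20 + 16 + 3 + 17 = 74, so its missing entry is 70 − 74 = -4.
Row 3: 11 + 0 + 17 + 0 + 12 + 17 + 13 = 70, so its missing entry is 70 − 70 = 0.

a = 9, d = 3, z = -4, y = 0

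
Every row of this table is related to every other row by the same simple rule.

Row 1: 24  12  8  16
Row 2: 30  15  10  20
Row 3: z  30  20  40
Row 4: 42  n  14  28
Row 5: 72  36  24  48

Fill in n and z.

n = 21, z = 60

Each row is a constant multiple of every other row — this is a multiplication table with the headers hidden.
Row 4 is 14/8 = 7/4 times row 1, so its entry in column 2 is 12 × 7/4 = 21.
Row 3 is 20/8 = 5/2 times row 1, so its entry in column 1 is 24 × 5/2 = 60.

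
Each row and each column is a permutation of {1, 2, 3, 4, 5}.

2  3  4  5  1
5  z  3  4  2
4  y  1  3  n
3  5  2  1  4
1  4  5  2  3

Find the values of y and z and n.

At (row 2, col 2): row 2 already has {2, 3, 4, 5}, so the value is 1.
At (row 3, col 5): column 5 already has {1, 2, 3, 4}, so the value is 5.
Cell (3,2): row 3 already has {1, 3, 4, 5} → 2.

y = 2, z = 1, n = 5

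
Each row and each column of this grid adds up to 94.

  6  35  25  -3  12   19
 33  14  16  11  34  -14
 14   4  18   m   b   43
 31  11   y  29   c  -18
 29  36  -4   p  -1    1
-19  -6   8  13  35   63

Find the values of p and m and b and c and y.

p = 33, m = 11, b = 4, c = 10, y = 31

The known cells in row 5 total 61, leaving 94 − 61 = 33 for the blank.
The known cells in column 4 total 83, leaving 94 − 83 = 11 for the blank.
The known cells in row 3 total 90, leaving 94 − 90 = 4 for the blank.
The known cells in column 5 total 84, leaving 94 − 84 = 10 for the blank.
The known cells in row 4 total 63, leaving 94 − 63 = 31 for the blank.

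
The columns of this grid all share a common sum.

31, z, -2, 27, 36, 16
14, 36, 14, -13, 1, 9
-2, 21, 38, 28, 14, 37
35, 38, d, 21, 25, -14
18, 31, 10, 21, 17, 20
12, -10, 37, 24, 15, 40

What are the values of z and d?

Columns 4 and 6 both add up to 108, so every column sums to 108.
Column 2: 36 + 21 + 38 + 31 − 10 = 116, so the missing entry is 108 − 116 = -8.
Column 3: -2 + 14 + 38 + 10 + 37 = 97, so the missing entry is 108 − 97 = 11.

z = -8, d = 11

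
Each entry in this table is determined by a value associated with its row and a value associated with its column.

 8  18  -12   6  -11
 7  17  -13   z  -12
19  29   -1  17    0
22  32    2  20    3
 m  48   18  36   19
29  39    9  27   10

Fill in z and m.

The difference between any two rows is the same in every column — this is an addition table with the headers hidden.
Row 2 minus row 1 is 17 − 18 = -1, so its entry in column 4 is 6 + (-1) = 5.
Row 5 minus row 1 is 48 − 18 = 30, so its entry in column 1 is 8 + 30 = 38.

z = 5, m = 38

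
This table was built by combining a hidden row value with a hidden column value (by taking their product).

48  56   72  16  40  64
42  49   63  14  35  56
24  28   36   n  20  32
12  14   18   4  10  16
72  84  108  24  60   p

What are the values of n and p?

n = 8, p = 96

Each row is a constant multiple of every other row — this is a multiplication table with the headers hidden.
Row 3 is 24/48 = 1/2 times row 1, so its entry in column 4 is 16 × 1/2 = 8.
Row 5 is 72/48 = 3/2 times row 1, so its entry in column 6 is 64 × 3/2 = 96.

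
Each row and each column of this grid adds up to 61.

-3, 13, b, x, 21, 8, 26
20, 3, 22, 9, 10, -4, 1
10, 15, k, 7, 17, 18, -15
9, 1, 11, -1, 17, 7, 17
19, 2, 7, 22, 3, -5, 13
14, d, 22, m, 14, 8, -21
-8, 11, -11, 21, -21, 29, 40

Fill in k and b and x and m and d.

k = 9, b = 1, x = -5, m = 8, d = 16

Column 2 has 13 + 3 + 15 + 1 + 2 + 11 = 45; the blank must be 61 − 45 = 16.
Row 3 has 10 + 15 + 7 + 17 + 18 − 15 = 52; the blank must be 61 − 52 = 9.
Column 3 has 22 + 9 + 11 + 7 + 22 − 11 = 60; the blank must be 61 − 60 = 1.
Row 1 has -3 + 13 + 1 + 21 + 8 + 26 = 66; the blank must be 61 − 66 = -5.
Row 6 has 14 + 16 + 22 + 14 + 8 − 21 = 53; the blank must be 61 − 53 = 8.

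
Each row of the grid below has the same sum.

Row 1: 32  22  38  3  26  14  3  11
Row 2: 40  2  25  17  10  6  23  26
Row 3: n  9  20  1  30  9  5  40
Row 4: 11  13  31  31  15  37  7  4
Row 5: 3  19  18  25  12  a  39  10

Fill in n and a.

Rows 2 and 4 both add up to 149, so every row sums to 149.
Row 3: 9 + 20 + 1 + 30 + 9 + 5 + 40 = 114, so the missing entry is 149 − 114 = 35.
Row 5: 3 + 19 + 18 + 25 + 12 + 39 + 10 = 126, so the missing entry is 149 − 126 = 23.

n = 35, a = 23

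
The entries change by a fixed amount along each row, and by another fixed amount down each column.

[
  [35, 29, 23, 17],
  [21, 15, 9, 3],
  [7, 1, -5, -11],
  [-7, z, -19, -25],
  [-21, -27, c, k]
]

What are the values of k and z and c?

k = -39, z = -13, c = -33

Along each row the entries change by -6 per step; down each column they change by -14.
Row 5: from -21 at column 1, stepping by -6 to column 4 gives -39.
Row 4: from -7 at column 1, stepping by -6 to column 2 gives -13.
Row 5: from -21 at column 1, stepping by -6 to column 3 gives -33.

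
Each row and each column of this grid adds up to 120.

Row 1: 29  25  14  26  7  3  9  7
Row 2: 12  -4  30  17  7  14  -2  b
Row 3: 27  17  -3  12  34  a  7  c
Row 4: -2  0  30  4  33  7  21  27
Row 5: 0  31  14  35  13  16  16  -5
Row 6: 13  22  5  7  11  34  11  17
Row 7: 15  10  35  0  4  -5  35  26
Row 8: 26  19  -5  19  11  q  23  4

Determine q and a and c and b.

q = 23, a = 28, c = -2, b = 46

Row 2: 12 − 4 + 30 + 17 + 7 + 14 − 2 = 74, so its missing entry is 120 − 74 = 46.
Row 8: 26 + 19 − 5 + 19 + 11 + 23 + 4 = 97, so its missing entry is 120 − 97 = 23.
Column 6: 3 + 14 + 7 + 16 + 34 − 5 + 23 = 92, so its missing entry is 120 − 92 = 28.
Row 3: 27 + 17 − 3 + 12 + 34 + 28 + 7 = 122, so its missing entry is 120 − 122 = -2.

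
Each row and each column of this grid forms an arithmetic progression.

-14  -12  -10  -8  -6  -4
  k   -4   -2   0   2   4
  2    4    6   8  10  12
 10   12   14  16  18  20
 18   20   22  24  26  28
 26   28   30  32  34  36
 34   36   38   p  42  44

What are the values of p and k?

p = 40, k = -6

Along each row the entries change by 2 per step; down each column they change by 8.
Row 7: from 34 at column 1, stepping by 2 to column 4 gives 40.
Row 2: from -4 at column 2, stepping by 2 to column 1 gives -6.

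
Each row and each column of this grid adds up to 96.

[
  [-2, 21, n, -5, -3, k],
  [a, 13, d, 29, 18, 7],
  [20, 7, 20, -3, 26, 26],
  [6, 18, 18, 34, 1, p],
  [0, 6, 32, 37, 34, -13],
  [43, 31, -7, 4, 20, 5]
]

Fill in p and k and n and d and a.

p = 19, k = 52, n = 33, d = 0, a = 29

The known cells in column 1 total 67, leaving 96 − 67 = 29 for the blank.
The known cells in row 2 total 96, leaving 96 − 96 = 0 for the blank.
The known cells in column 3 total 63, leaving 96 − 63 = 33 for the blank.
The known cells in row 1 total 44, leaving 96 − 44 = 52 for the blank.
The known cells in row 4 total 77, leaving 96 − 77 = 19 for the blank.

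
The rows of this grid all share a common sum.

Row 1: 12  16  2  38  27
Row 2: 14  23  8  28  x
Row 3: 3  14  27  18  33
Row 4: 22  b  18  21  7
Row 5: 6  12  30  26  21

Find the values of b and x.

b = 27, x = 22

Row 3 sums to 95 and so does row 5; that's the common total.
In row 4 the known cells total 68, leaving 95 − 68 = 27.
In row 2 the known cells total 73, leaving 95 − 73 = 22.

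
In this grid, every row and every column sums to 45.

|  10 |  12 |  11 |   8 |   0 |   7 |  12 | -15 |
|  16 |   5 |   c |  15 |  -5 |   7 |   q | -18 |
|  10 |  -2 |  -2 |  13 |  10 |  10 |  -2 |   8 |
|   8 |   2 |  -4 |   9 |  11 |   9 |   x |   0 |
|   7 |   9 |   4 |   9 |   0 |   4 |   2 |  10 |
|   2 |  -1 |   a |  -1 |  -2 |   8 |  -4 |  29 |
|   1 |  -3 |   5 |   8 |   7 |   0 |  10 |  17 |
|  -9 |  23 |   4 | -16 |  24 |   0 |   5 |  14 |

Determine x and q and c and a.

Row 6: 2 − 1 − 1 − 2 + 8 − 4 + 29 = 31, so its missing entry is 45 − 31 = 14.
Column 3: 11 − 2 − 4 + 4 + 14 + 5 + 4 = 32, so its missing entry is 45 − 32 = 13.
Row 2: 16 + 5 + 13 + 15 − 5 + 7 − 18 = 33, so its missing entry is 45 − 33 = 12.
Row 4: 8 + 2 − 4 + 9 + 11 + 9 + 0 = 35, so its missing entry is 45 − 35 = 10.

x = 10, q = 12, c = 13, a = 14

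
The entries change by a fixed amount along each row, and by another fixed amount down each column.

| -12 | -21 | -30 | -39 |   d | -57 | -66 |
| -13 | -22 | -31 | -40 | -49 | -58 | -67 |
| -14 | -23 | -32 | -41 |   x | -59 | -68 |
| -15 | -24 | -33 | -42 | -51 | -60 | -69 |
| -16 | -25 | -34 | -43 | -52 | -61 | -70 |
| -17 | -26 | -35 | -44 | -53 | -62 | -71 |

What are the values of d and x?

d = -48, x = -50

Along each row the entries change by -9 per step; down each column they change by -1.
Row 1: from -12 at column 1, stepping by -9 to column 5 gives -48.
Row 3: from -14 at column 1, stepping by -9 to column 5 gives -50.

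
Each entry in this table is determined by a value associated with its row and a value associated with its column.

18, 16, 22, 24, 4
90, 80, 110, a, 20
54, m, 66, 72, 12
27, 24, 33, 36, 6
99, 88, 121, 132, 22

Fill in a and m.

Each row is a constant multiple of every other row — this is a multiplication table with the headers hidden.
Row 2 is 110/22 = 5/1 times row 1, so its entry in column 4 is 24 × 5/1 = 120.
Row 3 is 66/22 = 3/1 times row 1, so its entry in column 2 is 16 × 3/1 = 48.

a = 120, m = 48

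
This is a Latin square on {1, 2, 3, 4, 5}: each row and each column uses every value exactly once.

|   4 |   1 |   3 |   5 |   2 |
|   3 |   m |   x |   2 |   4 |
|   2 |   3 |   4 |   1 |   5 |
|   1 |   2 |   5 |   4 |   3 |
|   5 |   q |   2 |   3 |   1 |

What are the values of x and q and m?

At (row 2, col 3): column 3 already has {2, 3, 4, 5}, so the value is 1.
For row 2, column 2: row 2 already has {1, 2, 3, 4}; that leaves 5.
At (row 5, col 2): row 5 already has {1, 2, 3, 5}, so the value is 4.

x = 1, q = 4, m = 5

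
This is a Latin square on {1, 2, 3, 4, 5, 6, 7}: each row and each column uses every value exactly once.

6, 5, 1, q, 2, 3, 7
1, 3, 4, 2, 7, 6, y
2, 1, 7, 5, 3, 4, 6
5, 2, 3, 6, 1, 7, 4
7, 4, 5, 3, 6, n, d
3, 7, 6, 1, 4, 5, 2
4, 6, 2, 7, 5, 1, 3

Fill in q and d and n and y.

Cell (2,7): row 2 already has {1, 2, 3, 4, 6, 7} → 5.
Cell (5,7): column 7 already has {2, 3, 4, 5, 6, 7} → 1.
At (row 5, col 6): row 5 already has {1, 3, 4, 5, 6, 7}, so the value is 2.
Cell (1,4): row 1 already has {1, 2, 3, 5, 6, 7} → 4.

q = 4, d = 1, n = 2, y = 5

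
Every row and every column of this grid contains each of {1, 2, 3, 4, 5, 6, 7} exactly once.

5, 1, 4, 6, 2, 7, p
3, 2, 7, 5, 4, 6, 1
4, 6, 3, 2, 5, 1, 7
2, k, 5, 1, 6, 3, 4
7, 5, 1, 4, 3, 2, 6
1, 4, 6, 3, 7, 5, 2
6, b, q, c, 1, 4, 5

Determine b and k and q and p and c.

Cell (7,3): column 3 already has {1, 3, 4, 5, 6, 7} → 2.
At (row 4, col 2): row 4 already has {1, 2, 3, 4, 5, 6}, so the value is 7.
For row 7, column 2: column 2 already has {1, 2, 4, 5, 6, 7}; that leaves 3.
At (row 1, col 7): row 1 already has {1, 2, 4, 5, 6, 7}, so the value is 3.
At (row 7, col 4): row 7 already has {1, 2, 3, 4, 5, 6}, so the value is 7.

b = 3, k = 7, q = 2, p = 3, c = 7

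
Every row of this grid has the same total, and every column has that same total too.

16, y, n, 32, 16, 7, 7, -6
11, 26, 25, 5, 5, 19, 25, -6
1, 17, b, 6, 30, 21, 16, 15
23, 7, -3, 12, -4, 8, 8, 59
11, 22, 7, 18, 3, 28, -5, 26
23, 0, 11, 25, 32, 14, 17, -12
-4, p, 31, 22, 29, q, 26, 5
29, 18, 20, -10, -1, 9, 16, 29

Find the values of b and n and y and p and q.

Rows 2 and 4 both sum to 110, so that's the common total.
Column 6: 7 + 19 + 21 + 8 + 28 + 14 + 9 = 106, so its missing entry is 110 − 106 = 4.
Row 7: -4 + 31 + 22 + 29 + 4 + 26 + 5 = 113, so its missing entry is 110 − 113 = -3.
Column 2: 26 + 17 + 7 + 22 + 0 − 3 + 18 = 87, so its missing entry is 110 − 87 = 23.
Row 1: 16 + 23 + 32 + 16 + 7 + 7 − 6 = 95, so its missing entry is 110 − 95 = 15.
Row 3: 1 + 17 + 6 + 30 + 21 + 16 + 15 = 106, so its missing entry is 110 − 106 = 4.

b = 4, n = 15, y = 23, p = -3, q = 4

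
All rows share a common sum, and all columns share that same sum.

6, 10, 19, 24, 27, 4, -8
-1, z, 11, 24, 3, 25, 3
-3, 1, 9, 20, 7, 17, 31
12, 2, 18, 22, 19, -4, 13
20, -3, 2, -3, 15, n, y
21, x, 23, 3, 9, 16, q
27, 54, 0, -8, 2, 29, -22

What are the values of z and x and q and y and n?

z = 17, x = 1, q = 9, y = 56, n = -5

Rows 1 and 3 both sum to 82, so that's the common total.
The known cells in row 2 total 65, leaving 82 − 65 = 17 for the blank.
The known cells in column 2 total 81, leaving 82 − 81 = 1 for the blank.
The known cells in column 6 total 87, leaving 82 − 87 = -5 for the blank.
The known cells in row 5 total 26, leaving 82 − 26 = 56 for the blank.
The known cells in row 6 total 73, leaving 82 − 73 = 9 for the blank.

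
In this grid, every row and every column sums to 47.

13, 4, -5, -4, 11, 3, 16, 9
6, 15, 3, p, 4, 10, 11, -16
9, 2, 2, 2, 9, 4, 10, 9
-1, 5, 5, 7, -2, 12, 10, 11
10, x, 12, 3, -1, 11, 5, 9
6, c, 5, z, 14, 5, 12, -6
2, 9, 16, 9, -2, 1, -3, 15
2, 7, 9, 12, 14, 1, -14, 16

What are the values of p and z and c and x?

Row 2 has 6 + 15 + 3 + 4 + 10 + 11 − 16 = 33; the blank must be 47 − 33 = 14.
Column 4 has -4 + 14 + 2 + 7 + 3 + 9 + 12 = 43; the blank must be 47 − 43 = 4.
Row 6 has 6 + 5 + 4 + 14 + 5 + 12 − 6 = 40; the blank must be 47 − 40 = 7.
Row 5 has 10 + 12 + 3 − 1 + 11 + 5 + 9 = 49; the blank must be 47 − 49 = -2.

p = 14, z = 4, c = 7, x = -2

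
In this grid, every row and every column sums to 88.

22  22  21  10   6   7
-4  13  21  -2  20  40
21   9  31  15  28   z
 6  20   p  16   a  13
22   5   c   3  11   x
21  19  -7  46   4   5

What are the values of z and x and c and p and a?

z = -16, x = 39, c = 8, p = 14, a = 19

Column 5: 6 + 20 + 28 + 11 + 4 = 69, so its missing entry is 88 − 69 = 19.
Row 4: 6 + 20 + 16 + 19 + 13 = 74, so its missing entry is 88 − 74 = 14.
Column 3: 21 + 21 + 31 + 14 − 7 = 80, so its missing entry is 88 − 80 = 8.
Row 5: 22 + 5 + 8 + 3 + 11 = 49, so its missing entry is 88 − 49 = 39.
Row 3: 21 + 9 + 31 + 15 + 28 = 104, so its missing entry is 88 − 104 = -16.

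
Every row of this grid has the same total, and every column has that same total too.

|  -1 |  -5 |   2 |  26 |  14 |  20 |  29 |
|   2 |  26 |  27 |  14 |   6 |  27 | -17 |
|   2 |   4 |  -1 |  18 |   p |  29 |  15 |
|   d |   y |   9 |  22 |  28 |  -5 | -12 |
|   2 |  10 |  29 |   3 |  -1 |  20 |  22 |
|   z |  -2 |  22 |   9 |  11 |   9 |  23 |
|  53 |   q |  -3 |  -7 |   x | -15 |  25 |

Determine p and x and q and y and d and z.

p = 18, x = 9, q = 23, y = 29, d = 14, z = 13

Rows 1 and 2 both sum to 85, so that's the common total.
Row 3: 2 + 4 − 1 + 18 + 29 + 15 = 67, so its missing entry is 85 − 67 = 18.
Column 5: 14 + 6 + 18 + 28 − 1 + 11 = 76, so its missing entry is 85 − 76 = 9.
Row 7: 53 − 3 − 7 + 9 − 15 + 25 = 62, so its missing entry is 85 − 62 = 23.
Column 2: -5 + 26 + 4 + 10 − 2 + 23 = 56, so its missing entry is 85 − 56 = 29.
Row 4: 29 + 9 + 22 + 28 − 5 − 12 = 71, so its missing entry is 85 − 71 = 14.
Row 6: -2 + 22 + 9 + 11 + 9 + 23 = 72, so its missing entry is 85 − 72 = 13.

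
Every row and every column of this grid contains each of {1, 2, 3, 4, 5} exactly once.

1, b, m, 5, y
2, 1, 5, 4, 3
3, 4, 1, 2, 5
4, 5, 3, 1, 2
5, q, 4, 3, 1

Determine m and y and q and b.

For row 1, column 3: column 3 already has {1, 3, 4, 5}; that leaves 2.
For row 1, column 5: column 5 already has {1, 2, 3, 5}; that leaves 4.
Cell (1,2): row 1 already has {1, 2, 4, 5} → 3.
At (row 5, col 2): row 5 already has {1, 3, 4, 5}, so the value is 2.

m = 2, y = 4, q = 2, b = 3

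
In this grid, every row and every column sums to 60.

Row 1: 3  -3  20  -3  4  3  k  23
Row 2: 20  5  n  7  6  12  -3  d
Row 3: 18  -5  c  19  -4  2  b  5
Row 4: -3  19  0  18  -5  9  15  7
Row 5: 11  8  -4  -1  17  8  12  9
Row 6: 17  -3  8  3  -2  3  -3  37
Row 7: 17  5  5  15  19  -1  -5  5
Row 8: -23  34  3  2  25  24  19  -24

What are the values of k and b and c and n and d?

Row 1 has 3 − 3 + 20 − 3 + 4 + 3 + 23 = 47; the blank must be 60 − 47 = 13.
Column 8 has 23 + 5 + 7 + 9 + 37 + 5 − 24 = 62; the blank must be 60 − 62 = -2.
Row 2 has 20 + 5 + 7 + 6 + 12 − 3 − 2 = 45; the blank must be 60 − 45 = 15.
Column 7 has 13 − 3 + 15 + 12 − 3 − 5 + 19 = 48; the blank must be 60 − 48 = 12.
Row 3 has 18 − 5 + 19 − 4 + 2 + 12 + 5 = 47; the blank must be 60 − 47 = 13.

k = 13, b = 12, c = 13, n = 15, d = -2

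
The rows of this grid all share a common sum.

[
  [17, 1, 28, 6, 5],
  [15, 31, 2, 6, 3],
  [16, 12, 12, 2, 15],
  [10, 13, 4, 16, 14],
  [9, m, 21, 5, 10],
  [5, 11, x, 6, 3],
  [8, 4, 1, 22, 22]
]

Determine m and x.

m = 12, x = 32

Row 1 sums to 57 and so does row 7; that's the common total.
In row 5 the known cells total 45, leaving 57 − 45 = 12.
In row 6 the known cells total 25, leaving 57 − 25 = 32.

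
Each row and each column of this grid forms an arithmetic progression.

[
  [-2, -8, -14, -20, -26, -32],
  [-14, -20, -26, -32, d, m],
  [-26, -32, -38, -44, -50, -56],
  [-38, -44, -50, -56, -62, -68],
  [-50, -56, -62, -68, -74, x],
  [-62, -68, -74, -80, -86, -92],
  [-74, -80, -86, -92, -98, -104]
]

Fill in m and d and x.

Along each row the entries change by -6 per step; down each column they change by -12.
Row 2: from -14 at column 1, stepping by -6 to column 6 gives -44.
Row 2: from -14 at column 1, stepping by -6 to column 5 gives -38.
Row 5: from -50 at column 1, stepping by -6 to column 6 gives -80.

m = -44, d = -38, x = -80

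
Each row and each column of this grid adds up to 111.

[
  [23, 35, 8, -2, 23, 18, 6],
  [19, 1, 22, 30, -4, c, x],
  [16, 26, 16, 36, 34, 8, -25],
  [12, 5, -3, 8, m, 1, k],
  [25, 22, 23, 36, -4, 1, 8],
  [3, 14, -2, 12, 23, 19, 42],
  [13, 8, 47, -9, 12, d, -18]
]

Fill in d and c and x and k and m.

d = 58, c = 6, x = 37, k = 61, m = 27

Column 5: 23 − 4 + 34 − 4 + 23 + 12 = 84, so its missing entry is 111 − 84 = 27.
Row 7: 13 + 8 + 47 − 9 + 12 − 18 = 53, so its missing entry is 111 − 53 = 58.
Column 6: 18 + 8 + 1 + 1 + 19 + 58 = 105, so its missing entry is 111 − 105 = 6.
Row 4: 12 + 5 − 3 + 8 + 27 + 1 = 50, so its missing entry is 111 − 50 = 61.
Row 2: 19 + 1 + 22 + 30 − 4 + 6 = 74, so its missing entry is 111 − 74 = 37.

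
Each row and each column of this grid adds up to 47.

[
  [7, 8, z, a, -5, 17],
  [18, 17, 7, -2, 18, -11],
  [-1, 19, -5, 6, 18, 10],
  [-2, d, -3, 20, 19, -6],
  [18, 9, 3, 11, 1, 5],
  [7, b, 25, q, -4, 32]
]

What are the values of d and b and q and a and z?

Row 4: -2 − 3 + 20 + 19 − 6 = 28, so its missing entry is 47 − 28 = 19.
Column 2: 8 + 17 + 19 + 19 + 9 = 72, so its missing entry is 47 − 72 = -25.
Column 3: 7 − 5 − 3 + 3 + 25 = 27, so its missing entry is 47 − 27 = 20.
Row 1: 7 + 8 + 20 − 5 + 17 = 47, so its missing entry is 47 − 47 = 0.
Row 6: 7 − 25 + 25 − 4 + 32 = 35, so its missing entry is 47 − 35 = 12.

d = 19, b = -25, q = 12, a = 0, z = 20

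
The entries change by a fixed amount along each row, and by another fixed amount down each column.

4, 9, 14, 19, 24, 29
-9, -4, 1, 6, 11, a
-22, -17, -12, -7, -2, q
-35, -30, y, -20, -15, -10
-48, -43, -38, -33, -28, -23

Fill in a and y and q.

Along each row the entries change by 5 per step; down each column they change by -13.
Row 2: from -9 at column 1, stepping by 5 to column 6 gives 16.
Row 4: from -35 at column 1, stepping by 5 to column 3 gives -25.
Row 3: from -22 at column 1, stepping by 5 to column 6 gives 3.

a = 16, y = -25, q = 3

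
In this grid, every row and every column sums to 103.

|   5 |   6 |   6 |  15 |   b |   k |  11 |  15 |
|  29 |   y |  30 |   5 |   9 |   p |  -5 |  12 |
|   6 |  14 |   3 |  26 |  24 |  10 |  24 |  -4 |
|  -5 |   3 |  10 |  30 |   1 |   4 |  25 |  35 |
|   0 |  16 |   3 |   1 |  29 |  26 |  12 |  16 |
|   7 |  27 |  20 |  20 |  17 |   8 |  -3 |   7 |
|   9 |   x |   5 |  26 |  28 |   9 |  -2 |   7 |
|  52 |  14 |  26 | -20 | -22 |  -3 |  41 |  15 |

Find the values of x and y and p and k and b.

Column 5: 9 + 24 + 1 + 29 + 17 + 28 − 22 = 86, so its missing entry is 103 − 86 = 17.
Row 7: 9 + 5 + 26 + 28 + 9 − 2 + 7 = 82, so its missing entry is 103 − 82 = 21.
Column 2: 6 + 14 + 3 + 16 + 27 + 21 + 14 = 101, so its missing entry is 103 − 101 = 2.
Row 2: 29 + 2 + 30 + 5 + 9 − 5 + 12 = 82, so its missing entry is 103 − 82 = 21.
Row 1: 5 + 6 + 6 + 15 + 17 + 11 + 15 = 75, so its missing entry is 103 − 75 = 28.

x = 21, y = 2, p = 21, k = 28, b = 17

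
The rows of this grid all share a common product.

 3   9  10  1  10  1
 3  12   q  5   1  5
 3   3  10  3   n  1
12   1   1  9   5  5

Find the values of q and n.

q = 3, n = 10

Rows 1 and 4 each multiply to 2700, so every row has product 2700.
Row 2: 3×12×5×1×5 = 900, so the missing entry is 2700 ÷ 900 = 3.
Row 3: 3×3×10×3×1 = 270, so the missing entry is 2700 ÷ 270 = 10.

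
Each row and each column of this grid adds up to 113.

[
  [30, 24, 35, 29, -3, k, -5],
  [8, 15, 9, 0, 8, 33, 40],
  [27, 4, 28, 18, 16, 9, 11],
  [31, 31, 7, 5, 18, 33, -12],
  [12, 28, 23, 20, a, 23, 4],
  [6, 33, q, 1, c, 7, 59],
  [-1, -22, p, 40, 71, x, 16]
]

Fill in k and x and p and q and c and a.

Row 5: 12 + 28 + 23 + 20 + 23 + 4 = 110, so its missing entry is 113 − 110 = 3.
Column 5: -3 + 8 + 16 + 18 + 3 + 71 = 113, so its missing entry is 113 − 113 = 0.
Row 1: 30 + 24 + 35 + 29 − 3 − 5 = 110, so its missing entry is 113 − 110 = 3.
Column 6: 3 + 33 + 9 + 33 + 23 + 7 = 108, so its missing entry is 113 − 108 = 5.
Row 7: -1 − 22 + 40 + 71 + 5 + 16 = 109, so its missing entry is 113 − 109 = 4.
Row 6: 6 + 33 + 1 + 0 + 7 + 59 = 106, so its missing entry is 113 − 106 = 7.

k = 3, x = 5, p = 4, q = 7, c = 0, a = 3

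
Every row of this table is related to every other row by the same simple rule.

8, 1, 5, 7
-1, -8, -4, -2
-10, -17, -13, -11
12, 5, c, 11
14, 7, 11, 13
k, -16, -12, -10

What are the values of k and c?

The difference between any two rows is the same in every column — this is an addition table with the headers hidden.
Row 6 minus row 1 is -10 − 7 = -17, so its entry in column 1 is 8 + (-17) = -9.
Row 4 minus row 1 is 11 − 7 = 4, so its entry in column 3 is 5 + 4 = 9.

k = -9, c = 9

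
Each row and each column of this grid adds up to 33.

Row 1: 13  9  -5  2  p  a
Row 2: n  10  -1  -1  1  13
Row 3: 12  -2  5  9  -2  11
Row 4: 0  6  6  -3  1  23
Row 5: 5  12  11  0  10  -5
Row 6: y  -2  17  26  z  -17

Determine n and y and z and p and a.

The known cells in column 6 total 25, leaving 33 − 25 = 8 for the blank.
The known cells in row 1 total 27, leaving 33 − 27 = 6 for the blank.
The known cells in column 5 total 16, leaving 33 − 16 = 17 for the blank.
The known cells in row 6 total 41, leaving 33 − 41 = -8 for the blank.
The known cells in row 2 total 22, leaving 33 − 22 = 11 for the blank.

n = 11, y = -8, z = 17, p = 6, a = 8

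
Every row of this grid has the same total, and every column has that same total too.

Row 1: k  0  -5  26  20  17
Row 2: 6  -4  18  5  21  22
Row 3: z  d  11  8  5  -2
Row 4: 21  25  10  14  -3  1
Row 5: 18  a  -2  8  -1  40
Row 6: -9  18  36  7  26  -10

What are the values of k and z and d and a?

k = 10, z = 22, d = 24, a = 5

Rows 2 and 4 both sum to 68, so that's the common total.
The known cells in row 5 total 63, leaving 68 − 63 = 5 for the blank.
The known cells in column 2 total 44, leaving 68 − 44 = 24 for the blank.
The known cells in row 3 total 46, leaving 68 − 46 = 22 for the blank.
The known cells in row 1 total 58, leaving 68 − 58 = 10 for the blank.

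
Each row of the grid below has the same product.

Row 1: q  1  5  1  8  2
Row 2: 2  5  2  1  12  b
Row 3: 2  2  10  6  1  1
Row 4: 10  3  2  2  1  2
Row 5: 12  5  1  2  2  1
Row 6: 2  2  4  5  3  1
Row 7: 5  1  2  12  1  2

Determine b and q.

Rows 5 and 6 each multiply to 240, so every row has product 240.
Row 2: 2×5×2×1×12 = 240, so the missing entry is 240 ÷ 240 = 1.
Row 1: 1×5×1×8×2 = 80, so the missing entry is 240 ÷ 80 = 3.

b = 1, q = 3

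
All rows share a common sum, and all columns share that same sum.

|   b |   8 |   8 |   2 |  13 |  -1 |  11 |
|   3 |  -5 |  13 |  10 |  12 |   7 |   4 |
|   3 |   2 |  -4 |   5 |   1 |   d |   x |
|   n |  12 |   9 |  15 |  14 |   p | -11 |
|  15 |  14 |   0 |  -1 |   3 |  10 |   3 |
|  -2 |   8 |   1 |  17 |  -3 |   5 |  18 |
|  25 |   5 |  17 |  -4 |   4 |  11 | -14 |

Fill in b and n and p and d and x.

Rows 2 and 5 both sum to 44, so that's the common total.
The known cells in row 1 total 41, leaving 44 − 41 = 3 for the blank.
The known cells in column 1 total 47, leaving 44 − 47 = -3 for the blank.
The known cells in column 7 total 11, leaving 44 − 11 = 33 for the blank.
The known cells in row 3 total 40, leaving 44 − 40 = 4 for the blank.
The known cells in row 4 total 36, leaving 44 − 36 = 8 for the blank.

b = 3, n = -3, p = 8, d = 4, x = 33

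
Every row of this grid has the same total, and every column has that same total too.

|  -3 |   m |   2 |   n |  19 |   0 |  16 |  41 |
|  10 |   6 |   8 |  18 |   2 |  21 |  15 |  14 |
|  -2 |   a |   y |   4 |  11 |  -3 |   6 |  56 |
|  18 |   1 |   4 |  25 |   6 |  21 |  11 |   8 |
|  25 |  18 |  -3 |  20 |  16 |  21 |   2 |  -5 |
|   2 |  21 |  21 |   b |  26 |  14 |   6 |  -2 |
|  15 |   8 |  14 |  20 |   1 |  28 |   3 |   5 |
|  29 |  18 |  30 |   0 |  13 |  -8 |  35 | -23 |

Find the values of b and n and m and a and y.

b = 6, n = 1, m = 18, a = 4, y = 18

Rows 2 and 4 both sum to 94, so that's the common total.
Column 3: 2 + 8 + 4 − 3 + 21 + 14 + 30 = 76, so its missing entry is 94 − 76 = 18.
Row 3: -2 + 18 + 4 + 11 − 3 + 6 + 56 = 90, so its missing entry is 94 − 90 = 4.
Column 2: 6 + 4 + 1 + 18 + 21 + 8 + 18 = 76, so its missing entry is 94 − 76 = 18.
Row 1: -3 + 18 + 2 + 19 + 0 + 16 + 41 = 93, so its missing entry is 94 − 93 = 1.
Row 6: 2 + 21 + 21 + 26 + 14 + 6 − 2 = 88, so its missing entry is 94 − 88 = 6.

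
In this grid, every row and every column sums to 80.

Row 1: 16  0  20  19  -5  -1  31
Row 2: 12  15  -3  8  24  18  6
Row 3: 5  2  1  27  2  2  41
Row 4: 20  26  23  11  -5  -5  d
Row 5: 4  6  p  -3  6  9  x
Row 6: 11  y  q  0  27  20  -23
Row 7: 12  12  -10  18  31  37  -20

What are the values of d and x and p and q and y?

Column 2 has 0 + 15 + 2 + 26 + 6 + 12 = 61; the blank must be 80 − 61 = 19.
Row 4 has 20 + 26 + 23 + 11 − 5 − 5 = 70; the blank must be 80 − 70 = 10.
Column 7 has 31 + 6 + 41 + 10 − 23 − 20 = 45; the blank must be 80 − 45 = 35.
Row 5 has 4 + 6 − 3 + 6 + 9 + 35 = 57; the blank must be 80 − 57 = 23.
Row 6 has 11 + 19 + 0 + 27 + 20 − 23 = 54; the blank must be 80 − 54 = 26.

d = 10, x = 35, p = 23, q = 26, y = 19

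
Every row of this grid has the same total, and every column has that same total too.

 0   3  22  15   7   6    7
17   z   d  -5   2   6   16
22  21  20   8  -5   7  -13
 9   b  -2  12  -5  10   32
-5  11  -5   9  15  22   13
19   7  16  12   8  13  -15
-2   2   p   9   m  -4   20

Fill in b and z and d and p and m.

Rows 1 and 3 both sum to 60, so that's the common total.
Row 4 has 9 − 2 + 12 − 5 + 10 + 32 = 56; the blank must be 60 − 56 = 4.
Column 2 has 3 + 21 + 4 + 11 + 7 + 2 = 48; the blank must be 60 − 48 = 12.
Row 2 has 17 + 12 − 5 + 2 + 6 + 16 = 48; the blank must be 60 − 48 = 12.
Column 3 has 22 + 12 + 20 − 2 − 5 + 16 = 63; the blank must be 60 − 63 = -3.
Row 7 has -2 + 2 − 3 + 9 − 4 + 20 = 22; the blank must be 60 − 22 = 38.

b = 4, z = 12, d = 12, p = -3, m = 38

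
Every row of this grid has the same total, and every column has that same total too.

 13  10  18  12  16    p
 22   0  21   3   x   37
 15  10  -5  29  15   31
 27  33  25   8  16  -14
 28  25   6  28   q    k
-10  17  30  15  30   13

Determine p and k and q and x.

p = 26, k = 2, q = 6, x = 12

Rows 3 and 4 both sum to 95, so that's the common total.
The known cells in row 2 total 83, leaving 95 − 83 = 12 for the blank.
The known cells in column 5 total 89, leaving 95 − 89 = 6 for the blank.
The known cells in row 5 total 93, leaving 95 − 93 = 2 for the blank.
The known cells in row 1 total 69, leaving 95 − 69 = 26 for the blank.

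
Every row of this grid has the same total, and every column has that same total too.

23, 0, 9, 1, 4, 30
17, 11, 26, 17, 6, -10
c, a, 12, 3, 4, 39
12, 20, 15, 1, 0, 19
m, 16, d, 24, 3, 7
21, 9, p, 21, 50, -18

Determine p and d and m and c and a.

Rows 1 and 2 both sum to 67, so that's the common total.
Column 2: 0 + 11 + 20 + 16 + 9 = 56, so its missing entry is 67 − 56 = 11.
Row 3: 11 + 12 + 3 + 4 + 39 = 69, so its missing entry is 67 − 69 = -2.
Column 1: 23 + 17 − 2 + 12 + 21 = 71, so its missing entry is 67 − 71 = -4.
Row 5: -4 + 16 + 24 + 3 + 7 = 46, so its missing entry is 67 − 46 = 21.
Row 6: 21 + 9 + 21 + 50 − 18 = 83, so its missing entry is 67 − 83 = -16.

p = -16, d = 21, m = -4, c = -2, a = 11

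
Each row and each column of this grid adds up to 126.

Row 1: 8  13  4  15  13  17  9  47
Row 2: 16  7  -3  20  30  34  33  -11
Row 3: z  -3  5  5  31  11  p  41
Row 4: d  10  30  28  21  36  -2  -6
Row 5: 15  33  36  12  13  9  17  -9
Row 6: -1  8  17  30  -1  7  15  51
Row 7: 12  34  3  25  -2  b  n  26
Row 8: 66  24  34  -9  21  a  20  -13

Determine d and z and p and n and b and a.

d = 9, z = 1, p = 35, n = -1, b = 29, a = -17

Row 4: 10 + 30 + 28 + 21 + 36 − 2 − 6 = 117, so its missing entry is 126 − 117 = 9.
Column 1: 8 + 16 + 9 + 15 − 1 + 12 + 66 = 125, so its missing entry is 126 − 125 = 1.
Row 3: 1 − 3 + 5 + 5 + 31 + 11 + 41 = 91, so its missing entry is 126 − 91 = 35.
Column 7: 9 + 33 + 35 − 2 + 17 + 15 + 20 = 127, so its missing entry is 126 − 127 = -1.
Row 7: 12 + 34 + 3 + 25 − 2 − 1 + 26 = 97, so its missing entry is 126 − 97 = 29.
Row 8: 66 + 24 + 34 − 9 + 21 + 20 − 13 = 143, so its missing entry is 126 − 143 = -17.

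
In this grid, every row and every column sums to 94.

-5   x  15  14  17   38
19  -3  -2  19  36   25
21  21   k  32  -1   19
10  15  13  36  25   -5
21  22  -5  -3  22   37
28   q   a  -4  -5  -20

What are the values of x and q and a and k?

The known cells in row 1 total 79, leaving 94 − 79 = 15 for the blank.
The known cells in row 3 total 92, leaving 94 − 92 = 2 for the blank.
The known cells in column 2 total 70, leaving 94 − 70 = 24 for the blank.
The known cells in row 6 total 23, leaving 94 − 23 = 71 for the blank.

x = 15, q = 24, a = 71, k = 2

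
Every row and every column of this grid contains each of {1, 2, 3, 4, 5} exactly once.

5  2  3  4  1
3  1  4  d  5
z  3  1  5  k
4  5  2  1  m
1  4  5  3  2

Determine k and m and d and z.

k = 4, m = 3, d = 2, z = 2

At (row 3, col 1): column 1 already has {1, 3, 4, 5}, so the value is 2.
For row 3, column 5: row 3 already has {1, 2, 3, 5}; that leaves 4.
For row 2, column 4: row 2 already has {1, 3, 4, 5}; that leaves 2.
At (row 4, col 5): row 4 already has {1, 2, 4, 5}, so the value is 3.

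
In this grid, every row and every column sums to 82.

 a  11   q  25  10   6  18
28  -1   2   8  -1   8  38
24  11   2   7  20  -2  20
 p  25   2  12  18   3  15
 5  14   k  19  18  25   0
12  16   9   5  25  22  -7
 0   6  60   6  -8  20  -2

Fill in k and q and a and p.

Row 4: 25 + 2 + 12 + 18 + 3 + 15 = 75, so its missing entry is 82 − 75 = 7.
Row 5: 5 + 14 + 19 + 18 + 25 + 0 = 81, so its missing entry is 82 − 81 = 1.
Column 3: 2 + 2 + 2 + 1 + 9 + 60 = 76, so its missing entry is 82 − 76 = 6.
Row 1: 11 + 6 + 25 + 10 + 6 + 18 = 76, so its missing entry is 82 − 76 = 6.

k = 1, q = 6, a = 6, p = 7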